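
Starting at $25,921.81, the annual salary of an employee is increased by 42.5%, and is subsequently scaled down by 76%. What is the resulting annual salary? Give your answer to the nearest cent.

$8,865.26

After the 42.5% increase: $25,921.81 × 1.425 = $36938.57925.
76% decrease: $36938.57925 × 0.24 = $8865.25902 ≈ $8,865.26.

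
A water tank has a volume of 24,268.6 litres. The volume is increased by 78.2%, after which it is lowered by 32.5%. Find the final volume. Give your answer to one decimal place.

29,191.5 litres

Each change multiplies by a factor: 1.782 × 0.675 = 1.20285.
24,268.6 × 1.20285 = 29191.48551 ≈ 29,191.5.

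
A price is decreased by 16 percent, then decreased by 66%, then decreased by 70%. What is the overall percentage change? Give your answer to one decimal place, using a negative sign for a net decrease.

-91.4%

The combined multiplier is 0.84 × 0.34 × 0.3 = 0.08568.
That corresponds to a decrease of 91.4%.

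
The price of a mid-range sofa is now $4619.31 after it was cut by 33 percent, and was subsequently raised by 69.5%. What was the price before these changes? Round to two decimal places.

Undoing the 69.5% increase: $4619.31 ÷ 1.695 ≈ $2725.256637.
Undoing the 33% decrease: $2725.256637 ÷ 0.67 ≈ $4067.55.

$4067.55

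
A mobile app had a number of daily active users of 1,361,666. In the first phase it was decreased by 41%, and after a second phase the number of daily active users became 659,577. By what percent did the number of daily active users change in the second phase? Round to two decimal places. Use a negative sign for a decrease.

After the first phase: 1,361,666 × 0.59 = 803382.94.
Second-phase multiplier: 659,577 ÷ 803382.94 ≈ 0.821.
That is a change of -17.90%.

-17.90%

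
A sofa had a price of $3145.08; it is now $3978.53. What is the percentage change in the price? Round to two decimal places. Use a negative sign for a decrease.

Change: $3978.53 − $3145.08 = $833.45.
Relative to the original: $833.45 ÷ $3145.08 ≈ 26.50%.

26.50%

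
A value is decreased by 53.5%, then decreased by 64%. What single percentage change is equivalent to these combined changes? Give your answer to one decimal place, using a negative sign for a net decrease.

A 53.5% decrease multiplies by 0.465.
Then a 64% decrease: 0.465 × 0.36 = 0.1674.
Overall factor 0.1674, i.e. -83.3%.

-83.3%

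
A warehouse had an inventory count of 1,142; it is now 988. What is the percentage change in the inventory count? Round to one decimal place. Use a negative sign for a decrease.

-13.5%

Change: 988 − 1,142 = -154.
Relative to the original: -154 ÷ 1,142 ≈ -13.5%.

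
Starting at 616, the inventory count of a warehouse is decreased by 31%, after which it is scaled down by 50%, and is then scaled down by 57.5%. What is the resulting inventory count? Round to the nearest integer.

Apply the 31% decrease: 616 × 0.69 = 425.04.
50% decrease: 425.04 × 0.5 = 212.52.
After the 57.5% decrease: 212.52 × 0.425 = 90.321 ≈ 90.

90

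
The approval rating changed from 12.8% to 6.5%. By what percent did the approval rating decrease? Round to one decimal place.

The change is 6.5 − 12.8 = -6.3 percentage points.
Relative to the original 12.8%, that is -6.3 ÷ 12.8 ≈ -49.2%.
So the approval rating fell by 49.2%.

49.2%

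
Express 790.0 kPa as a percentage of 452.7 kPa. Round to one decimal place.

790.0 kPa ÷ 452.7 kPa ≈ 174.5%.

174.5%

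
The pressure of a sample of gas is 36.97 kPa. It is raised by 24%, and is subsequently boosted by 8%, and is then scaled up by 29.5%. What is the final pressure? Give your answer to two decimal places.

After the 24% increase: 36.97 × 1.24 = 45.8428.
Apply the 8% increase: 45.8428 × 1.08 = 49.510224.
Apply the 29.5% increase: 49.510224 × 1.295 = 64.11574008 ≈ 64.12.

64.12 kPa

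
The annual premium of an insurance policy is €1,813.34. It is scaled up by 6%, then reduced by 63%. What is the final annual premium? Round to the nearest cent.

€711.19

Each change multiplies by a factor: 1.06 × 0.37 = 0.3922.
€1,813.34 × 0.3922 = €711.191948 ≈ €711.19.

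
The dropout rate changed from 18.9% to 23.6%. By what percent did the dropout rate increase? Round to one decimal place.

24.9%

The change is 23.6 − 18.9 = 4.7 percentage points.
Relative to the original 18.9%, that is 4.7 ÷ 18.9 ≈ 24.9%.
So the dropout rate rose by 24.9%.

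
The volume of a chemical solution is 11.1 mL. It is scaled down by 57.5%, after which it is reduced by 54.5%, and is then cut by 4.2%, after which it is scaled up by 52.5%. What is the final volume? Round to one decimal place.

3.1 mL

Apply the 57.5% decrease: 11.1 × 0.425 = 4.7175.
Apply the 54.5% decrease: 4.7175 × 0.455 = 2.1464625.
After the 4.2% decrease: 2.1464625 × 0.958 = 2.056311075.
52.5% increase: 2.056311075 × 1.525 = 3.135874389375 ≈ 3.1.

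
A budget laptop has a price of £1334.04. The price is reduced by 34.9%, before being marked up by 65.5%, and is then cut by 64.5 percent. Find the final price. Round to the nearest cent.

£510.24

Apply the 34.9% decrease: £1334.04 × 0.651 = £868.46004.
Apply the 65.5% increase: £868.46004 × 1.655 = £1437.3013662.
After the 64.5% decrease: £1437.3013662 × 0.355 = £510.241985001 ≈ £510.24.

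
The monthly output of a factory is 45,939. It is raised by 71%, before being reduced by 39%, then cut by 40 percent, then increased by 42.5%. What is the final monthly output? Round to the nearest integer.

40,971

71% increase: 45,939 × 1.71 = 78555.69.
39% decrease: 78555.69 × 0.61 = 47918.9709.
After the 40% decrease: 47918.9709 × 0.6 = 28751.38254.
Apply the 42.5% increase: 28751.38254 × 1.425 = 40970.7201195 ≈ 40,971.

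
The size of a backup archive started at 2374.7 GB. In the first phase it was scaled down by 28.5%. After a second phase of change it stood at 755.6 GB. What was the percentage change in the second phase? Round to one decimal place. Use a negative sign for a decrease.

-55.5%

After the first phase: 2374.7 × 0.715 = 1697.9105.
Second-phase multiplier: 755.6 ÷ 1697.9105 ≈ 0.44502.
That is a change of -55.5%.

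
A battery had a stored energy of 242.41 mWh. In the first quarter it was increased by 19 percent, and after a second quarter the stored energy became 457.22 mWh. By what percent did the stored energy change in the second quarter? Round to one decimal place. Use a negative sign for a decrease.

58.5%

After the first quarter: 242.41 × 1.19 = 288.4679.
Second-quarter multiplier: 457.22 ÷ 288.4679 ≈ 1.58499.
That is a change of 58.5%.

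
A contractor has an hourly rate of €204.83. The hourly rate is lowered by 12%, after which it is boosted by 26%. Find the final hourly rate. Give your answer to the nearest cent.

Apply the 12% decrease: €204.83 × 0.88 = €180.2504.
26% increase: €180.2504 × 1.26 = €227.115504 ≈ €227.12.

€227.12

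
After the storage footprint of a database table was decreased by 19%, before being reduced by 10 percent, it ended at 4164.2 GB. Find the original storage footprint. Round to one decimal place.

5712.2 GB

Undoing the 10% decrease: 4164.2 ÷ 0.9 ≈ 4626.888889.
Undoing the 19% decrease: 4626.888889 ÷ 0.81 ≈ 5712.2 GB.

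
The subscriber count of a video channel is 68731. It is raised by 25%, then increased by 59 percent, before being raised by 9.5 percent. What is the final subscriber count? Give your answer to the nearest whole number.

Each change multiplies by a factor: 1.25 × 1.59 × 1.095 = 2.1763125.
68731 × 2.1763125 = 149580.1344375 ≈ 149580.

149580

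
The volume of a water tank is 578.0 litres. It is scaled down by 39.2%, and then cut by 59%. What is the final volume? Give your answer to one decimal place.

39.2% decrease: 578.0 × 0.608 = 351.424.
Apply the 59% decrease: 351.424 × 0.41 = 144.08384 ≈ 144.1.

144.1 litres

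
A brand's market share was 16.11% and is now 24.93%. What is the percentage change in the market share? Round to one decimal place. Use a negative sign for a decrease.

The change is 24.93 − 16.11 = 8.82 percentage points.
Relative to the original 16.11%, that is 8.82 ÷ 16.11 ≈ 54.7%.

54.7%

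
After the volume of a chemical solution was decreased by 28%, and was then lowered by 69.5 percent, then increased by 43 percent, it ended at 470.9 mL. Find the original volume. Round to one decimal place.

1499.5 mL

Undoing the 43% increase: 470.9 ÷ 1.43 ≈ 329.300699.
Undoing the 69.5% decrease: 329.300699 ÷ 0.305 ≈ 1079.674423.
Undoing the 28% decrease: 1079.674423 ÷ 0.72 ≈ 1499.5 mL.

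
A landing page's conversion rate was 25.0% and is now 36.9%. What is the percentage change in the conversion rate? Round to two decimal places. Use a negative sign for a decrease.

The change is 36.9 − 25.0 = 11.9 percentage points.
Relative to the original 25.0%, that is 11.9 ÷ 25.0 = 47.60%.

47.60%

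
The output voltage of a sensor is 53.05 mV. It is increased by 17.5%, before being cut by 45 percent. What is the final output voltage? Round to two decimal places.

After the 17.5% increase: 53.05 × 1.175 = 62.33375.
Apply the 45% decrease: 62.33375 × 0.55 = 34.2835625 ≈ 34.28.

34.28 mV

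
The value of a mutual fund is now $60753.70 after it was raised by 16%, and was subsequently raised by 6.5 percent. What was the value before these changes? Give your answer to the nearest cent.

$49177.35

Undoing the 6.5% increase: $60753.70 ÷ 1.065 ≈ $57045.7277.
Undoing the 16% increase: $57045.7277 ÷ 1.16 ≈ $49177.35.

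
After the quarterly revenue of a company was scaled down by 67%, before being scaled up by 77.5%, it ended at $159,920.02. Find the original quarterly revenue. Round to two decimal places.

$273,017.53

Undoing the 77.5% increase: $159,920.02 ÷ 1.775 ≈ $90095.785915.
Undoing the 67% decrease: $90095.785915 ÷ 0.33 ≈ $273,017.53.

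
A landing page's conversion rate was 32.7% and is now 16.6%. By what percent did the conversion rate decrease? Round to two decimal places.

49.24%

The change is 16.6 − 32.7 = -16.1 percentage points.
Relative to the original 32.7%, that is -16.1 ÷ 32.7 ≈ -49.24%.
So the conversion rate fell by 49.24%.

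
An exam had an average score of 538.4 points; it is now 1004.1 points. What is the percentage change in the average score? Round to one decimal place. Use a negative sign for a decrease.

Change: 1004.1 − 538.4 = 465.7.
Relative to the original: 465.7 ÷ 538.4 ≈ 86.5%.

86.5%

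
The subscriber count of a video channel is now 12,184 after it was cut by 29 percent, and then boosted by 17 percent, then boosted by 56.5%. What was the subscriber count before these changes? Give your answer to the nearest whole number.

Undoing the 56.5% increase: 12,184 ÷ 1.565 ≈ 7785.303514.
Undoing the 17% increase: 7785.303514 ÷ 1.17 ≈ 6654.105568.
Undoing the 29% decrease: 6654.105568 ÷ 0.71 ≈ 9,372.

9,372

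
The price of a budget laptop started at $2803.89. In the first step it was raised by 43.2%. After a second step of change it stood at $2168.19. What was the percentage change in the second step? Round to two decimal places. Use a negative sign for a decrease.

-46.00%

After the first step: $2803.89 × 1.432 = $4015.17048.
Second-step multiplier: $2168.19 ÷ $4015.17048 ≈ 0.539999.
That is a change of -46.00%.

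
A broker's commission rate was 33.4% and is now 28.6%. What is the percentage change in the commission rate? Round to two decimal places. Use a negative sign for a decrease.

The change is 28.6 − 33.4 = -4.8 percentage points.
Relative to the original 33.4%, that is -4.8 ÷ 33.4 ≈ -14.37%.

-14.37%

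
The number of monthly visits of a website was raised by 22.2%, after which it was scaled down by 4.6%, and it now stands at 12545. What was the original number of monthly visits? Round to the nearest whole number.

Undoing the 4.6% decrease: 12545 ÷ 0.954 ≈ 13149.895178.
Undoing the 22.2% increase: 13149.895178 ÷ 1.222 ≈ 10761.

10761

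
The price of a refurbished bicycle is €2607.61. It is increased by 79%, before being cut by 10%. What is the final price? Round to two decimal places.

Each change multiplies by a factor: 1.79 × 0.9 = 1.611.
€2607.61 × 1.611 = €4200.85971 ≈ €4200.86.

€4200.86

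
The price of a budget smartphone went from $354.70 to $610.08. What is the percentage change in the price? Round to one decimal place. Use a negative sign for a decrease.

Change: $610.08 − $354.70 = $255.38.
Relative to the original: $255.38 ÷ $354.70 ≈ 72.0%.

72.0%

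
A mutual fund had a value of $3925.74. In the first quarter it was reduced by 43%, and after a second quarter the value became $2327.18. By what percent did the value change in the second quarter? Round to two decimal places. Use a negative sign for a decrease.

4.00%

After the first quarter: $3925.74 × 0.57 = $2237.6718.
Second-quarter multiplier: $2327.18 ÷ $2237.6718 ≈ 1.040001.
That is a change of 4.00%.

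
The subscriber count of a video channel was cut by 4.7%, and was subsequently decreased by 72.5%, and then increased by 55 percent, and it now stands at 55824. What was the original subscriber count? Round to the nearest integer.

137424

Undoing the 55% increase: 55824 ÷ 1.55 ≈ 36015.483871.
Undoing the 72.5% decrease: 36015.483871 ÷ 0.275 ≈ 130965.395895.
Undoing the 4.7% decrease: 130965.395895 ÷ 0.953 ≈ 137424.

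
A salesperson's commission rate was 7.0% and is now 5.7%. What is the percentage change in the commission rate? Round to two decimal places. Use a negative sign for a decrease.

The change is 5.7 − 7.0 = -1.3 percentage points.
Relative to the original 7.0%, that is -1.3 ÷ 7.0 ≈ -18.57%.

-18.57%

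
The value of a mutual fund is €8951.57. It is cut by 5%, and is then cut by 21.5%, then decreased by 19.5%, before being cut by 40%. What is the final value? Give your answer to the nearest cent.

€3224.33

Apply the 5% decrease: €8951.57 × 0.95 = €8503.9915.
After the 21.5% decrease: €8503.9915 × 0.785 = €6675.6333275.
19.5% decrease: €6675.6333275 × 0.805 = €5373.8848286375.
40% decrease: €5373.8848286375 × 0.6 = €3224.3308971825 ≈ €3224.33.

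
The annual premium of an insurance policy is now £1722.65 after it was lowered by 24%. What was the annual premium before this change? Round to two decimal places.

The overall multiplier applied was 0.76.
So the original annual premium was £1722.65 ÷ 0.76 ≈ £2266.64.

£2266.64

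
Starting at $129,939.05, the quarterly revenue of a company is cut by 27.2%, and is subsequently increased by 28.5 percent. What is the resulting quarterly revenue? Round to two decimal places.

$121,555.38

27.2% decrease: $129,939.05 × 0.728 = $94595.6284.
28.5% increase: $94595.6284 × 1.285 = $121555.382494 ≈ $121,555.38.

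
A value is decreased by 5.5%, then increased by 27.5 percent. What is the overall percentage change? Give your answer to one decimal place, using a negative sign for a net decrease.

20.5%

The combined multiplier is 0.945 × 1.275 = 1.204875.
That corresponds to an increase of 20.5%.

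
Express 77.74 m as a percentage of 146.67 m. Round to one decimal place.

53.0%

77.74 m ÷ 146.67 m ≈ 53.0%.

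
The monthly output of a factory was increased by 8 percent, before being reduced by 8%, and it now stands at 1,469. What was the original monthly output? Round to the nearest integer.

Undoing the 8% decrease: 1,469 ÷ 0.92 ≈ 1596.73913.
Undoing the 8% increase: 1596.73913 ÷ 1.08 ≈ 1,478.

1,478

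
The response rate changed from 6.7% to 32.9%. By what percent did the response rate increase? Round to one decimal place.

The change is 32.9 − 6.7 = 26.2 percentage points.
Relative to the original 6.7%, that is 26.2 ÷ 6.7 ≈ 391.0%.
So the response rate rose by 391.0%.

391.0%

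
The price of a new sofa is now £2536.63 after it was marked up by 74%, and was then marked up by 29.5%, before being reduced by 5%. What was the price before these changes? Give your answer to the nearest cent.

Undoing the 5% decrease: £2536.63 ÷ 0.95 ≈ £2670.136842.
Undoing the 29.5% increase: £2670.136842 ÷ 1.295 ≈ £2061.881731.
Undoing the 74% increase: £2061.881731 ÷ 1.74 ≈ £1184.99.

£1184.99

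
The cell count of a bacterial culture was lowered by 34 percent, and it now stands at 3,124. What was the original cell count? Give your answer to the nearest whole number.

The overall multiplier applied was 0.66.
So the original cell count was 3,124 ÷ 0.66 ≈ 4,733.

4,733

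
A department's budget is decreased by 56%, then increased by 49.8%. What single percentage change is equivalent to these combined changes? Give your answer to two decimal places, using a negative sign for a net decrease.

-34.09%

A 56% decrease multiplies by 0.44.
Then a 49.8% increase: 0.44 × 1.498 = 0.65912.
Overall factor 0.65912, i.e. -34.09%.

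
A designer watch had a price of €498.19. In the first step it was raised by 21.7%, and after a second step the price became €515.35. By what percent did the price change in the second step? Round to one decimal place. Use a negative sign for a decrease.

After the first step: €498.19 × 1.217 = €606.29723.
Second-step multiplier: €515.35 ÷ €606.29723 ≈ 0.85.
That is a change of -15.0%.

-15.0%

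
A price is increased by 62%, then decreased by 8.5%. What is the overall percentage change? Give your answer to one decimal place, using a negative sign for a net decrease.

48.2%

The combined multiplier is 1.62 × 0.915 = 1.4823.
That corresponds to an increase of 48.2%.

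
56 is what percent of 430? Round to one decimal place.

56 ÷ 430 ≈ 13.0%.

13.0%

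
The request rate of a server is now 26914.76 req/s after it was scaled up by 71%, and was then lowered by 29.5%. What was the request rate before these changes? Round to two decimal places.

22325.71 req/s

The overall multiplier applied was 1.71 × 0.705 = 1.20555.
So the original request rate was 26914.76 ÷ 1.20555 ≈ 22325.71 req/s.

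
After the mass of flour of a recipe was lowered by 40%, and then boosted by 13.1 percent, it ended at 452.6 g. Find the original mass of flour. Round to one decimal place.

Undoing the 13.1% increase: 452.6 ÷ 1.131 ≈ 400.176835.
Undoing the 40% decrease: 400.176835 ÷ 0.6 ≈ 667.0 g.

667.0 g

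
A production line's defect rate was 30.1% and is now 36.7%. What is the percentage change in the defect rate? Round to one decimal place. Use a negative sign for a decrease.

21.9%

The change is 36.7 − 30.1 = 6.6 percentage points.
Relative to the original 30.1%, that is 6.6 ÷ 30.1 ≈ 21.9%.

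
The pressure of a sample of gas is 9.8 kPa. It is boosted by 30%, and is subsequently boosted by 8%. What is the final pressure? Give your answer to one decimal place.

13.8 kPa

Each change multiplies by a factor: 1.3 × 1.08 = 1.404.
9.8 × 1.404 = 13.7592 ≈ 13.8.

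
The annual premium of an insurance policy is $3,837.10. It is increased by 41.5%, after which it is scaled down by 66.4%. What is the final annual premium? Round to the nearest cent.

$1,824.31

Apply the 41.5% increase: $3,837.10 × 1.415 = $5429.4965.
After the 66.4% decrease: $5429.4965 × 0.336 = $1824.310824 ≈ $1,824.31.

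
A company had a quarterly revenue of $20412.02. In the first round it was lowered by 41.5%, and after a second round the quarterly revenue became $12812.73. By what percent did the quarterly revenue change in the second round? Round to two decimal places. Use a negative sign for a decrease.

After the first round: $20412.02 × 0.585 = $11941.0317.
Second-round multiplier: $12812.73 ÷ $11941.0317 ≈ 1.073.
That is a change of 7.30%.

7.30%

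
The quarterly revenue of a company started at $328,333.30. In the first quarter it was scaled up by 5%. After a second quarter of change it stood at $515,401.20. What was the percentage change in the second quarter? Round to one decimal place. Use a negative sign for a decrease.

After the first quarter: $328,333.30 × 1.05 = $344749.965.
Second-quarter multiplier: $515,401.20 ÷ $344749.965 ≈ 1.495.
That is a change of 49.5%.

49.5%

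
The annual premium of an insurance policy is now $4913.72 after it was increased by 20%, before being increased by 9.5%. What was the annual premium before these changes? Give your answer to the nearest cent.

The overall multiplier applied was 1.2 × 1.095 = 1.314.
So the original annual premium was $4913.72 ÷ 1.314 ≈ $3739.51.

$3739.51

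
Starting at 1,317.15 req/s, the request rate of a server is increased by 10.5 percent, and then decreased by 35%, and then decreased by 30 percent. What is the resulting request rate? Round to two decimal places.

10.5% increase: 1,317.15 × 1.105 = 1455.45075.
35% decrease: 1455.45075 × 0.65 = 946.0429875.
Apply the 30% decrease: 946.0429875 × 0.7 = 662.23009125 ≈ 662.23.

662.23 req/s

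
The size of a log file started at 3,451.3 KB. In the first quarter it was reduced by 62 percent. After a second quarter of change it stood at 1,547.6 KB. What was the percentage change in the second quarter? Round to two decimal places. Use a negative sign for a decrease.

18.00%

After the first quarter: 3,451.3 × 0.38 = 1311.494.
Second-quarter multiplier: 1,547.6 ÷ 1311.494 ≈ 1.180028.
That is a change of 18.00%.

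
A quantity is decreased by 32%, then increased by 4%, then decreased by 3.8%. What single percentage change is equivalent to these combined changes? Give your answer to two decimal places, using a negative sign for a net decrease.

-31.97%

The combined multiplier is 0.68 × 1.04 × 0.962 = 0.6803264.
That corresponds to a decrease of 31.97%.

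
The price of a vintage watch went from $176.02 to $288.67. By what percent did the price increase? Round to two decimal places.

64.00%

Change: $288.67 − $176.02 = $112.65.
Relative to the original: $112.65 ÷ $176.02 ≈ 64.00%.
So the price increased by 64.00%.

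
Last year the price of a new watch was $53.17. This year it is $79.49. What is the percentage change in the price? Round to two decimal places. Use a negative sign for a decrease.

49.50%

Change: $79.49 − $53.17 = $26.32.
Relative to the original: $26.32 ÷ $53.17 ≈ 49.50%.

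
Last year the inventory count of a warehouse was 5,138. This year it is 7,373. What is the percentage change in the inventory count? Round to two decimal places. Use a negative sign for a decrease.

43.50%

Change: 7,373 − 5,138 = 2,235.
Relative to the original: 2,235 ÷ 5,138 ≈ 43.50%.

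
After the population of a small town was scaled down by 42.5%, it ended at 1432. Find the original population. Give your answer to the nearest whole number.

2490

The overall multiplier applied was 0.575.
So the original population was 1432 ÷ 0.575 ≈ 2490.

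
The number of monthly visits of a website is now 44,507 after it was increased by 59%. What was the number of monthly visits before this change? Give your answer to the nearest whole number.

27,992

The overall multiplier applied was 1.59.
So the original number of monthly visits was 44,507 ÷ 1.59 ≈ 27,992.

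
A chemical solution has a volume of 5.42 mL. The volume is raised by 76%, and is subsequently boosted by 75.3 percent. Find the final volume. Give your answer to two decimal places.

Each change multiplies by a factor: 1.76 × 1.753 = 3.08528.
5.42 × 3.08528 = 16.7222176 ≈ 16.72.

16.72 mL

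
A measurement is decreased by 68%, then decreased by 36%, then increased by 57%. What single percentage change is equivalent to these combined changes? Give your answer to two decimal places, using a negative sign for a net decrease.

A 68% decrease multiplies by 0.32.
Then a 36% decrease: 0.32 × 0.64 = 0.2048.
Then a 57% increase: 0.2048 × 1.57 = 0.321536.
Overall factor 0.321536, i.e. -67.85%.

-67.85%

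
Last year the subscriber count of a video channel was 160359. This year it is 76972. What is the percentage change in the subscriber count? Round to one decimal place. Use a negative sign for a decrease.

-52.0%

Change: 76972 − 160359 = -83387.
Relative to the original: -83387 ÷ 160359 ≈ -52.0%.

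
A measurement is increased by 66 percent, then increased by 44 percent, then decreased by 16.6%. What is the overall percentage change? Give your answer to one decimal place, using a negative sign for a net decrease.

The combined multiplier is 1.66 × 1.44 × 0.834 = 1.9935936.
That corresponds to an increase of 99.4%.

99.4%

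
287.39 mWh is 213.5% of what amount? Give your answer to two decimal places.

287.39 mWh ÷ 2.135 ≈ 134.61 mWh.

134.61 mWh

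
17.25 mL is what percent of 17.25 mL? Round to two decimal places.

100.00%

17.25 mL ÷ 17.25 mL = 100.00%.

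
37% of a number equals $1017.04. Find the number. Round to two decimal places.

$2748.76

$1017.04 ÷ 0.37 ≈ $2748.76.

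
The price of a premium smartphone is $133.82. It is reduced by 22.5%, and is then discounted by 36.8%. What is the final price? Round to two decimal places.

$65.55

22.5% decrease: $133.82 × 0.775 = $103.7105.
36.8% decrease: $103.7105 × 0.632 = $65.545036 ≈ $65.55.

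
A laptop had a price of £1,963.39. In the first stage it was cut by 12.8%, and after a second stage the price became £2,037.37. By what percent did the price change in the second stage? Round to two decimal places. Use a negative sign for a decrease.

After the first stage: £1,963.39 × 0.872 = £1712.07608.
Second-stage multiplier: £2,037.37 ÷ £1712.07608 ≈ 1.19.
That is a change of 19.00%.

19.00%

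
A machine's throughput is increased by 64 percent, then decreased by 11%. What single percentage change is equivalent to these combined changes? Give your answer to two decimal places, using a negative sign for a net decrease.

The combined multiplier is 1.64 × 0.89 = 1.4596.
That corresponds to an increase of 45.96%.

45.96%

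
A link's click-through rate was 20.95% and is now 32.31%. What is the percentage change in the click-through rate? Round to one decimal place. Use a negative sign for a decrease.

The change is 32.31 − 20.95 = 11.36 percentage points.
Relative to the original 20.95%, that is 11.36 ÷ 20.95 ≈ 54.2%.

54.2%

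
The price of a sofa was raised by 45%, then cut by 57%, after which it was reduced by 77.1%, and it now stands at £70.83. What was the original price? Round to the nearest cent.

Undoing the 77.1% decrease: £70.83 ÷ 0.229 ≈ £309.30131.
Undoing the 57% decrease: £309.30131 ÷ 0.43 ≈ £719.305372.
Undoing the 45% increase: £719.305372 ÷ 1.45 ≈ £496.07.

£496.07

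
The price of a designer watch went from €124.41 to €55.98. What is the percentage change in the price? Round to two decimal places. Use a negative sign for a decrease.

-55.00%

Change: €55.98 − €124.41 = -€68.43.
Relative to the original: -€68.43 ÷ €124.41 ≈ -55.00%.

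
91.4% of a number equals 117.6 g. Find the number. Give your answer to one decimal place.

128.7 g

117.6 g ÷ 0.914 ≈ 128.7 g.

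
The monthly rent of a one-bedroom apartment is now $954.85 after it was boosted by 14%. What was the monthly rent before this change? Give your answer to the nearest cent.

The overall multiplier applied was 1.14.
So the original monthly rent was $954.85 ÷ 1.14 ≈ $837.59.

$837.59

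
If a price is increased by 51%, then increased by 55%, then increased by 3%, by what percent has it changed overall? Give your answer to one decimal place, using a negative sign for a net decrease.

The combined multiplier is 1.51 × 1.55 × 1.03 = 2.410715.
That corresponds to an increase of 141.1%.

141.1%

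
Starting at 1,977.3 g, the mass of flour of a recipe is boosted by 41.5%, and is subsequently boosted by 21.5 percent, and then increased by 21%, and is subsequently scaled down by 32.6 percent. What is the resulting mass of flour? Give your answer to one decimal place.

2,772.4 g

41.5% increase: 1,977.3 × 1.415 = 2797.8795.
Apply the 21.5% increase: 2797.8795 × 1.215 = 3399.4235925.
Apply the 21% increase: 3399.4235925 × 1.21 = 4113.302546925.
After the 32.6% decrease: 4113.302546925 × 0.674 = 2772.36591662745 ≈ 2,772.4.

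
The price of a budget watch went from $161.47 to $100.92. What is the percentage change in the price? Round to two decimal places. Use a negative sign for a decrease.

-37.50%

Change: $100.92 − $161.47 = -$60.55.
Relative to the original: -$60.55 ÷ $161.47 ≈ -37.50%.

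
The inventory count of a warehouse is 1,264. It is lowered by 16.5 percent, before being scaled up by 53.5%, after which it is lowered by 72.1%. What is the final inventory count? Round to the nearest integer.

After the 16.5% decrease: 1,264 × 0.835 = 1055.44.
Apply the 53.5% increase: 1055.44 × 1.535 = 1620.1004.
After the 72.1% decrease: 1620.1004 × 0.279 = 452.0080116 ≈ 452.

452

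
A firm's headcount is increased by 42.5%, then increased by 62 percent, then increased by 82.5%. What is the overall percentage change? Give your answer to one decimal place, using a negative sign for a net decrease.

A 42.5% increase multiplies by 1.425.
Then a 62% increase: 1.425 × 1.62 = 2.3085.
Then an 82.5% increase: 2.3085 × 1.825 = 4.2130125.
Overall factor 4.2130125, i.e. 321.3%.

321.3%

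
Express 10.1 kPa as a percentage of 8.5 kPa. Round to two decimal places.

118.82%

10.1 kPa ÷ 8.5 kPa ≈ 118.82%.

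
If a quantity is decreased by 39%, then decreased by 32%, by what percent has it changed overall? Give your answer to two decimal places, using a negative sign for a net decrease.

-58.52%

A 39% decrease multiplies by 0.61.
Then a 32% decrease: 0.61 × 0.68 = 0.4148.
Overall factor 0.4148, i.e. -58.52%.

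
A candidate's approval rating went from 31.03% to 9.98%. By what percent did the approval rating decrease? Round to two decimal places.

The change is 9.98 − 31.03 = -21.05 percentage points.
Relative to the original 31.03%, that is -21.05 ÷ 31.03 ≈ -67.84%.
So the approval rating fell by 67.84%.

67.84%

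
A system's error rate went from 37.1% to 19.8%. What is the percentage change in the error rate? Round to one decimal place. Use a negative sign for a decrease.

-46.6%

The change is 19.8 − 37.1 = -17.3 percentage points.
Relative to the original 37.1%, that is -17.3 ÷ 37.1 ≈ -46.6%.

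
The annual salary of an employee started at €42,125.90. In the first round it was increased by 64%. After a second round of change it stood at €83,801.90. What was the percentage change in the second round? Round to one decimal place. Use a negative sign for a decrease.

After the first round: €42,125.90 × 1.64 = €69086.476.
Second-round multiplier: €83,801.90 ÷ €69086.476 ≈ 1.213.
That is a change of 21.3%.

21.3%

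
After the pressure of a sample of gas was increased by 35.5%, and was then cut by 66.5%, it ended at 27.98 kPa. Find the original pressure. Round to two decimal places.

Undoing the 66.5% decrease: 27.98 ÷ 0.335 ≈ 83.522388.
Undoing the 35.5% increase: 83.522388 ÷ 1.355 ≈ 61.64 kPa.

61.64 kPa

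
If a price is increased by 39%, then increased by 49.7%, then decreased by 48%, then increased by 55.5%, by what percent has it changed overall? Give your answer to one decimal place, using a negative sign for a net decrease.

The combined multiplier is 1.39 × 1.497 × 0.52 × 1.555 = 1.682559138.
That corresponds to an increase of 68.3%.

68.3%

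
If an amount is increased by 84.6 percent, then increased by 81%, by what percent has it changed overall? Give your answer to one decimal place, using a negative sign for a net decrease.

234.1%

An 84.6% increase multiplies by 1.846.
Then an 81% increase: 1.846 × 1.81 = 3.34126.
Overall factor 3.34126, i.e. 234.1%.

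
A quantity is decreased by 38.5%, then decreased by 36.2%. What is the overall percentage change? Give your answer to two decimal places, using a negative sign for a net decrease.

A 38.5% decrease multiplies by 0.615.
Then a 36.2% decrease: 0.615 × 0.638 = 0.39237.
Overall factor 0.39237, i.e. -60.76%.

-60.76%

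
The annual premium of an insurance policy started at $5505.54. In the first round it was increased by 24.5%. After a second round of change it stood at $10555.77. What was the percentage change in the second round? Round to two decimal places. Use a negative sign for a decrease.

54.00%

After the first round: $5505.54 × 1.245 = $6854.3973.
Second-round multiplier: $10555.77 ÷ $6854.3973 ≈ 1.54.
That is a change of 54.00%.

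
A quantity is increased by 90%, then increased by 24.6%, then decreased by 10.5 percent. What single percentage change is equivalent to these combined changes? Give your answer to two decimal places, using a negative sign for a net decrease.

The combined multiplier is 1.9 × 1.246 × 0.895 = 2.118823.
That corresponds to an increase of 111.88%.

111.88%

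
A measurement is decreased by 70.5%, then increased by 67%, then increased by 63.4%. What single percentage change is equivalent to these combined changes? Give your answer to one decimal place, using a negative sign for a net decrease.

-19.5%

The combined multiplier is 0.295 × 1.67 × 1.634 = 0.8049901.
That corresponds to a decrease of 19.5%.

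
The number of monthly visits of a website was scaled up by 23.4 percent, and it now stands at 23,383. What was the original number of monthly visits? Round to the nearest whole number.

The overall multiplier applied was 1.234.
So the original number of monthly visits was 23,383 ÷ 1.234 ≈ 18,949.

18,949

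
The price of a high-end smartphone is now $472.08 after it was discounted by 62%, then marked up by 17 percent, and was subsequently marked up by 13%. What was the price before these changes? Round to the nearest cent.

The overall multiplier applied was 0.38 × 1.17 × 1.13 = 0.502398.
So the original price was $472.08 ÷ 0.502398 ≈ $939.65.

$939.65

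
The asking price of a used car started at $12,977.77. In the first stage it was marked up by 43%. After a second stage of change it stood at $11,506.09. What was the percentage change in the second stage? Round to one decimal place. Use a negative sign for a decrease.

After the first stage: $12,977.77 × 1.43 = $18558.2111.
Second-stage multiplier: $11,506.09 ÷ $18558.2111 ≈ 0.62.
That is a change of -38.0%.

-38.0%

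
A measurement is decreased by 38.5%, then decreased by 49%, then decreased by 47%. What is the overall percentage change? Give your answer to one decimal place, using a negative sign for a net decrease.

A 38.5% decrease multiplies by 0.615.
Then a 49% decrease: 0.615 × 0.51 = 0.31365.
Then a 47% decrease: 0.31365 × 0.53 = 0.1662345.
Overall factor 0.1662345, i.e. -83.4%.

-83.4%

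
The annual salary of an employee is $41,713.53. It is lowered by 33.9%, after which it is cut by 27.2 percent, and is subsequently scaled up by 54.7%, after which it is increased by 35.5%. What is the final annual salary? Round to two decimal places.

$42,076.48

Each change multiplies by a factor: 0.661 × 0.728 × 1.547 × 1.355 = 1.00870099148.
$41,713.53 × 1.00870099148 = $42076.4790691307244 ≈ $42,076.48.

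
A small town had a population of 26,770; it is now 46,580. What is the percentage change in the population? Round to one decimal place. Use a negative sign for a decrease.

Change: 46,580 − 26,770 = 19,810.
Relative to the original: 19,810 ÷ 26,770 ≈ 74.0%.

74.0%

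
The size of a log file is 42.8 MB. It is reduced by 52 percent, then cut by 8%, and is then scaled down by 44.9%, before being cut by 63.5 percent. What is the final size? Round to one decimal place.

3.8 MB

Apply the 52% decrease: 42.8 × 0.48 = 20.544.
8% decrease: 20.544 × 0.92 = 18.90048.
After the 44.9% decrease: 18.90048 × 0.551 = 10.41416448.
Apply the 63.5% decrease: 10.41416448 × 0.365 = 3.8011700352 ≈ 3.8.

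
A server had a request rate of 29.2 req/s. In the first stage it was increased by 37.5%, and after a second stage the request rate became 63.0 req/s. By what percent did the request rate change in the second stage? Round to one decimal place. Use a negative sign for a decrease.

After the first stage: 29.2 × 1.375 = 40.15.
Second-stage multiplier: 63.0 ÷ 40.15 ≈ 1.56912.
That is a change of 56.9%.

56.9%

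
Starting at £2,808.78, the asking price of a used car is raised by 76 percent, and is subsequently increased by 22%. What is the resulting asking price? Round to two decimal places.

Each change multiplies by a factor: 1.76 × 1.22 = 2.1472.
£2,808.78 × 2.1472 = £6031.012416 ≈ £6,031.01.

£6,031.01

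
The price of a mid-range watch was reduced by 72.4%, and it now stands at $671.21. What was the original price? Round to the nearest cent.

$2,431.92

The overall multiplier applied was 0.276.
So the original price was $671.21 ÷ 0.276 ≈ $2,431.92.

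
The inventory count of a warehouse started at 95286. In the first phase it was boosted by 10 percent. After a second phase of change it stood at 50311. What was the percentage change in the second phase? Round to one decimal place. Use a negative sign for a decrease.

After the first phase: 95286 × 1.1 = 104814.6.
Second-phase multiplier: 50311 ÷ 104814.6 ≈ 0.48.
That is a change of -52.0%.

-52.0%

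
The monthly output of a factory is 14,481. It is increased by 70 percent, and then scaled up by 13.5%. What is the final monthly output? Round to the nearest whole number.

70% increase: 14,481 × 1.7 = 24617.7.
After the 13.5% increase: 24617.7 × 1.135 = 27941.0895 ≈ 27,941.

27,941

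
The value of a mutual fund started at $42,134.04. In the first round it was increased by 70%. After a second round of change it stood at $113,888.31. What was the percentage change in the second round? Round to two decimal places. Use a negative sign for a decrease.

After the first round: $42,134.04 × 1.7 = $71627.868.
Second-round multiplier: $113,888.31 ÷ $71627.868 ≈ 1.59.
That is a change of 59.00%.

59.00%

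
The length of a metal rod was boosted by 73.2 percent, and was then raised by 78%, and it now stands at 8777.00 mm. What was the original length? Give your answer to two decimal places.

2846.94 mm

The overall multiplier applied was 1.732 × 1.78 = 3.08296.
So the original length was 8777.00 ÷ 3.08296 ≈ 2846.94 mm.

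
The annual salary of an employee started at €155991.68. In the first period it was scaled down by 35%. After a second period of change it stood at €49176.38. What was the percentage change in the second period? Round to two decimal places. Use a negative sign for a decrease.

After the first period: €155991.68 × 0.65 = €101394.592.
Second-period multiplier: €49176.38 ÷ €101394.592 ≈ 0.485.
That is a change of -51.50%.

-51.50%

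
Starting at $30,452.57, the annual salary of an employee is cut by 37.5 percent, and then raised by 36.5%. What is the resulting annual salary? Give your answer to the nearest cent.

After the 37.5% decrease: $30,452.57 × 0.625 = $19032.85625.
36.5% increase: $19032.85625 × 1.365 = $25979.84878125 ≈ $25,979.85.

$25,979.85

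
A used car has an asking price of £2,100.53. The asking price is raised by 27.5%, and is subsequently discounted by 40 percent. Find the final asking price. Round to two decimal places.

£1,606.91

27.5% increase: £2,100.53 × 1.275 = £2678.17575.
40% decrease: £2678.17575 × 0.6 = £1606.90545 ≈ £1,606.91.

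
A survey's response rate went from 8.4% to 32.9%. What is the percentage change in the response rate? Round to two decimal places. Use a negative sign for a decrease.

291.67%

The change is 32.9 − 8.4 = 24.5 percentage points.
Relative to the original 8.4%, that is 24.5 ÷ 8.4 ≈ 291.67%.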